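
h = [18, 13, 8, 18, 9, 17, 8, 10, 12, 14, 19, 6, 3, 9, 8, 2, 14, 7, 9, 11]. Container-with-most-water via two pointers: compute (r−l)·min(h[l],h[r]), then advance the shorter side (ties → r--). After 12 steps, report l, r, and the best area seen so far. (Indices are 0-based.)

l=3, r=10, best area=224

[0,19] min(18,11)*19=209 best=209 * → r--
[0,18] min(18,9)*18=162 best=209 → r--
[0,17] min(18,7)*17=119 best=209 → r--
[0,16] min(18,14)*16=224 best=224 * → r--
[0,15] min(18,2)*15=30 best=224 → r--
[0,14] min(18,8)*14=112 best=224 → r--
[0,13] min(18,9)*13=117 best=224 → r--
[0,12] min(18,3)*12=36 best=224 → r--
[0,11] min(18,6)*11=66 best=224 → r--
[0,10] min(18,19)*10=180 best=224 → l++
[1,10] min(13,19)*9=117 best=224 → l++
[2,10] min(8,19)*8=64 best=224 → l++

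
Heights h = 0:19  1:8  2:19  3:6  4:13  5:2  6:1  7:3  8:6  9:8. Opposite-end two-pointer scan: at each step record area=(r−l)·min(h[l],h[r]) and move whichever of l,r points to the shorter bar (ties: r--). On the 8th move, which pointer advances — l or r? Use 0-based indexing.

l=0 r=9: min(19,8)*9=72 best=72 *, r--
l=0 r=8: min(19,6)*8=48 best=72, r--
l=0 r=7: min(19,3)*7=21 best=72, r--
l=0 r=6: min(19,1)*6=6 best=72, r--
l=0 r=5: min(19,2)*5=10 best=72, r--
l=0 r=4: min(19,13)*4=52 best=72, r--
l=0 r=3: min(19,6)*3=18 best=72, r--
l=0 r=2: min(19,19)*2=38 best=72, r--

r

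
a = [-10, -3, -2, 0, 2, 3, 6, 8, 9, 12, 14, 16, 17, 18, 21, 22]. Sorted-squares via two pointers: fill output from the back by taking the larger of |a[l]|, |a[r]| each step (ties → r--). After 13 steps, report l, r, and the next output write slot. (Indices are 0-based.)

l=0 r=15: |-10|<=|22| out[15]=484, r--
l=0 r=14: |-10|<=|21| out[14]=441, r--
l=0 r=13: |-10|<=|18| out[13]=324, r--
l=0 r=12: |-10|<=|17| out[12]=289, r--
l=0 r=11: |-10|<=|16| out[11]=256, r--
l=0 r=10: |-10|<=|14| out[10]=196, r--
l=0 r=9: |-10|<=|12| out[9]=144, r--
l=0 r=8: |-10|>|9| out[8]=100, l++
l=1 r=8: |-3|<=|9| out[7]=81, r--
l=1 r=7: |-3|<=|8| out[6]=64, r--
l=1 r=6: |-3|<=|6| out[5]=36, r--
l=1 r=5: |-3|<=|3| out[4]=9, r--
l=1 r=4: |-3|>|2| out[3]=9, l++

l=2, r=4, next write slot=2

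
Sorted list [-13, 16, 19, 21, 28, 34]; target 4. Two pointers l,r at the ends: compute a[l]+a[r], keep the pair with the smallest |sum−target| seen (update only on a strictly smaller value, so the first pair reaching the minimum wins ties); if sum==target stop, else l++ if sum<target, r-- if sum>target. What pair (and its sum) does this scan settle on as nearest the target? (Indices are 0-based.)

l=0 r=5: -13+34=21 d=17 *, r--
l=0 r=4: -13+28=15 d=11 *, r--
l=0 r=3: -13+21=8 d=4 *, r--
l=0 r=2: -13+19=6 d=2 *, r--
l=0 r=1: -13+16=3 d=1 *, l++

pair (-13, 16) with sum 3 (|Δ|=1)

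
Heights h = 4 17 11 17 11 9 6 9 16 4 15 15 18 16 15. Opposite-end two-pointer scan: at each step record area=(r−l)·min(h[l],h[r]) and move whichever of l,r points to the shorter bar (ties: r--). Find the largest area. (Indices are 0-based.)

max area = 195

[0,14] min(4,15)*14=56 best=56 * → l++
[1,14] min(17,15)*13=195 best=195 * → r--
[1,13] min(17,16)*12=192 best=195 → r--
[1,12] min(17,18)*11=187 best=195 → l++
[2,12] min(11,18)*10=110 best=195 → l++
[3,12] min(17,18)*9=153 best=195 → l++
[4,12] min(11,18)*8=88 best=195 → l++
[5,12] min(9,18)*7=63 best=195 → l++
[6,12] min(6,18)*6=36 best=195 → l++
[7,12] min(9,18)*5=45 best=195 → l++
[8,12] min(16,18)*4=64 best=195 → l++
[9,12] min(4,18)*3=12 best=195 → l++
[10,12] min(15,18)*2=30 best=195 → l++
[11,12] min(15,18)*1=15 best=195 → l++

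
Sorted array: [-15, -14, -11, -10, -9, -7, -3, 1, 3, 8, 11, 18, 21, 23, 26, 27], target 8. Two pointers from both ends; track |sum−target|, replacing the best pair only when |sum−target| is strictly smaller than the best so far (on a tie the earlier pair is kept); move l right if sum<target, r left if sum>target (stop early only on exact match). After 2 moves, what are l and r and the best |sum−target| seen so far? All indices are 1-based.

l=1 r=16: -15+27=12 d=4 *, r--
l=1 r=15: -15+26=11 d=3 *, r--

l=1, r=14, best |Δ|=3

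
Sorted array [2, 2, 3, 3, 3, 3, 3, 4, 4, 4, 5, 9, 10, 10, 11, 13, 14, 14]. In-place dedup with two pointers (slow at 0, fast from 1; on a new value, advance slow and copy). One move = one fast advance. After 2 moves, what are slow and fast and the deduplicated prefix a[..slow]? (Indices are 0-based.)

slow=0 fast=1: a[fast]=2=a[slow] dup, fast++
slow=0 fast=2: a[fast]=3≠a[slow]=2 write a[1]=3, slow++,fast++

slow=1, fast=3, prefix=[2, 3]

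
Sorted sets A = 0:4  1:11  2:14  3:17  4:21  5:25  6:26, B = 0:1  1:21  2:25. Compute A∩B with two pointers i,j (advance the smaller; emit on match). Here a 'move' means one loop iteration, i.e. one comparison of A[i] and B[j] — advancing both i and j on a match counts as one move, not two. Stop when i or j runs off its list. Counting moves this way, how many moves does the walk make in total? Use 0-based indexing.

7 moves

i=0 j=0: 4>1, j++
i=0 j=1: 4<21, i++
i=1 j=1: 11<21, i++
i=2 j=1: 14<21, i++
i=3 j=1: 17<21, i++
i=4 j=1: 21==21 emit, i++,j++
i=5 j=2: 25==25 emit, i++,j++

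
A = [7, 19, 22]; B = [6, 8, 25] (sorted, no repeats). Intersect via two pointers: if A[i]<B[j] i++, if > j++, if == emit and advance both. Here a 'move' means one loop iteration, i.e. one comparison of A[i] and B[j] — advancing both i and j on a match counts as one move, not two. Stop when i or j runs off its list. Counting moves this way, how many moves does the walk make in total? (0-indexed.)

5 moves

i=0 j=0: 7>6, j++
i=0 j=1: 7<8, i++
i=1 j=1: 19>8, j++
i=1 j=2: 19<25, i++
i=2 j=2: 22<25, i++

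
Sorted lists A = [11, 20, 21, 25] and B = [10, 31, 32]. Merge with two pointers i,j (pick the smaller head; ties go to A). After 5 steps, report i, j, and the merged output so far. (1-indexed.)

i=1 j=1: A[i]=11>B[j]=10 take 10, j++
i=1 j=2: A[i]=11<=B[j]=31 take 11, i++
i=2 j=2: A[i]=20<=B[j]=31 take 20, i++
i=3 j=2: A[i]=21<=B[j]=31 take 21, i++
i=4 j=2: A[i]=25<=B[j]=31 take 25, i++

i=5, j=2, merged so far=[10, 11, 20, 21, 25]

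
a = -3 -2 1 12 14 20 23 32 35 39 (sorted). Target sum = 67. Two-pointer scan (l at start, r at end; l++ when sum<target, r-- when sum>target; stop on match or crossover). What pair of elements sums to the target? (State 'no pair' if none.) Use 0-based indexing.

[0,9] -3+39=36 <67 → l++
[1,9] -2+39=37 <67 → l++
[2,9] 1+39=40 <67 → l++
[3,9] 12+39=51 <67 → l++
[4,9] 14+39=53 <67 → l++
[5,9] 20+39=59 <67 → l++
[6,9] 23+39=62 <67 → l++
[7,9] 32+39=71 >67 → r--
[7,8] 32+35=67 → found

(32, 35)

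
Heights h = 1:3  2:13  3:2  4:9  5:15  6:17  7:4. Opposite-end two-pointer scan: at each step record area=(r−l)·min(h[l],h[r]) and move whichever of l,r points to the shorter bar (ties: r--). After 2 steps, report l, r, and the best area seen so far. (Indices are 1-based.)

[1,7] min(3,4)*6=18 best=18 * → l++
[2,7] min(13,4)*5=20 best=20 * → r--

l=2, r=6, best area=20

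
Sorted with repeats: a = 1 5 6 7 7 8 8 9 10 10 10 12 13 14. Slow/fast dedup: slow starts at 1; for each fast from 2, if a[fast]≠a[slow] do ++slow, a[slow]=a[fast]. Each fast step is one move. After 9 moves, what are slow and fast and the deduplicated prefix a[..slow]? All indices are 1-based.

slow=1 fast=2: a[fast]=5≠a[slow]=1 write a[2]=5, slow++,fast++
slow=2 fast=3: a[fast]=6≠a[slow]=5 write a[3]=6, slow++,fast++
slow=3 fast=4: a[fast]=7≠a[slow]=6 write a[4]=7, slow++,fast++
slow=4 fast=5: a[fast]=7=a[slow] dup, fast++
slow=4 fast=6: a[fast]=8≠a[slow]=7 write a[5]=8, slow++,fast++
slow=5 fast=7: a[fast]=8=a[slow] dup, fast++
slow=5 fast=8: a[fast]=9≠a[slow]=8 write a[6]=9, slow++,fast++
slow=6 fast=9: a[fast]=10≠a[slow]=9 write a[7]=10, slow++,fast++
slow=7 fast=10: a[fast]=10=a[slow] dup, fast++

slow=7, fast=11, prefix=[1, 5, 6, 7, 8, 9, 10]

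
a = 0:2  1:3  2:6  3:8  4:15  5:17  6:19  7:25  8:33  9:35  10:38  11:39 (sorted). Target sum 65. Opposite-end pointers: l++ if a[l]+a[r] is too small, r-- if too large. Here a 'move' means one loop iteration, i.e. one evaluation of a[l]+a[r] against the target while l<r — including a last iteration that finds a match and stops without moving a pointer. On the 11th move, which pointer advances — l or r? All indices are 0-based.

[0,11] 2+39=41 <65 → l++
[1,11] 3+39=42 <65 → l++
[2,11] 6+39=45 <65 → l++
[3,11] 8+39=47 <65 → l++
[4,11] 15+39=54 <65 → l++
[5,11] 17+39=56 <65 → l++
[6,11] 19+39=58 <65 → l++
[7,11] 25+39=64 <65 → l++
[8,11] 33+39=72 >65 → r--
[8,10] 33+38=71 >65 → r--
[8,9] 33+35=68 >65 → r--

r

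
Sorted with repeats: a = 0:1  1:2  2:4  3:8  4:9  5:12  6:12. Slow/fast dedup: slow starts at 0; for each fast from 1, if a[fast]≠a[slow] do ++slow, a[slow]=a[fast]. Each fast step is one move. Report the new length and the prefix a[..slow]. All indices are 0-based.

length 6; prefix = [1, 2, 4, 8, 9, 12]

(s=0,f=1) a[fast]=2≠a[slow]=1 write a[1]=2 → slow++,fast++
(s=1,f=2) a[fast]=4≠a[slow]=2 write a[2]=4 → slow++,fast++
(s=2,f=3) a[fast]=8≠a[slow]=4 write a[3]=8 → slow++,fast++
(s=3,f=4) a[fast]=9≠a[slow]=8 write a[4]=9 → slow++,fast++
(s=4,f=5) a[fast]=12≠a[slow]=9 write a[5]=12 → slow++,fast++
(s=5,f=6) a[fast]=12=a[slow] dup → fast++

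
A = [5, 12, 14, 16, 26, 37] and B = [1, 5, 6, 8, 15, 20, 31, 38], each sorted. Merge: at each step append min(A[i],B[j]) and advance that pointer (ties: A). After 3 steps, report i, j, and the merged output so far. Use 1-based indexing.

i=2, j=3, merged so far=[1, 5, 5]

i=1 j=1: A[i]=5>B[j]=1 take 1, j++
i=1 j=2: A[i]=5<=B[j]=5 take 5, i++
i=2 j=2: A[i]=12>B[j]=5 take 5, j++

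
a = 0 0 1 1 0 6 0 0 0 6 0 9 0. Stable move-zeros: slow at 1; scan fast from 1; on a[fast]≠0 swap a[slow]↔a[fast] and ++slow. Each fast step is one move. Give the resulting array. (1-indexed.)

[1, 1, 6, 6, 9, 0, 0, 0, 0, 0, 0, 0, 0]

slow=1 fast=1: a[fast]=0, fast++
slow=1 fast=2: a[fast]=0, fast++
slow=1 fast=3: a[fast]=1≠0 swap→a[1]=1, slow++,fast++
slow=2 fast=4: a[fast]=1≠0 swap→a[2]=1, slow++,fast++
slow=3 fast=5: a[fast]=0, fast++
slow=3 fast=6: a[fast]=6≠0 swap→a[3]=6, slow++,fast++
slow=4 fast=7: a[fast]=0, fast++
slow=4 fast=8: a[fast]=0, fast++
slow=4 fast=9: a[fast]=0, fast++
slow=4 fast=10: a[fast]=6≠0 swap→a[4]=6, slow++,fast++
slow=5 fast=11: a[fast]=0, fast++
slow=5 fast=12: a[fast]=9≠0 swap→a[5]=9, slow++,fast++
slow=6 fast=13: a[fast]=0, fast++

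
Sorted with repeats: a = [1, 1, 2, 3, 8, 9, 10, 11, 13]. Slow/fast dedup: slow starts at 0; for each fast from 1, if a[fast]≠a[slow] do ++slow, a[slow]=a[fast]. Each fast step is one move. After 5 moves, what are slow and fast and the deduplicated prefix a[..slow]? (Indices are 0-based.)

slow=4, fast=6, prefix=[1, 2, 3, 8, 9]

slow=0 fast=1: a[fast]=1=a[slow] dup, fast++
slow=0 fast=2: a[fast]=2≠a[slow]=1 write a[1]=2, slow++,fast++
slow=1 fast=3: a[fast]=3≠a[slow]=2 write a[2]=3, slow++,fast++
slow=2 fast=4: a[fast]=8≠a[slow]=3 write a[3]=8, slow++,fast++
slow=3 fast=5: a[fast]=9≠a[slow]=8 write a[4]=9, slow++,fast++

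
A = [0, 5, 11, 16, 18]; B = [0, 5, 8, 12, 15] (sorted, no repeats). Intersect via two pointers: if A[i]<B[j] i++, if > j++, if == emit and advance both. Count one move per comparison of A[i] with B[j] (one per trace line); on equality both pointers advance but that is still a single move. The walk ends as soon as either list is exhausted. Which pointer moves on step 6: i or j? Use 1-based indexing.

i=1 j=1: 0==0 emit, i++,j++
i=2 j=2: 5==5 emit, i++,j++
i=3 j=3: 11>8, j++
i=3 j=4: 11<12, i++
i=4 j=4: 16>12, j++
i=4 j=5: 16>15, j++

j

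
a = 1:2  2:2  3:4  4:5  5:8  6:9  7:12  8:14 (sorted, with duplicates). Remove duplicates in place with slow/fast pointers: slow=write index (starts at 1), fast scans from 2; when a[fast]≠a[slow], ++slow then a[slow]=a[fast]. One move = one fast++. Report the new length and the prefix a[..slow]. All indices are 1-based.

(s=1,f=2) a[fast]=2=a[slow] dup → fast++
(s=1,f=3) a[fast]=4≠a[slow]=2 write a[2]=4 → slow++,fast++
(s=2,f=4) a[fast]=5≠a[slow]=4 write a[3]=5 → slow++,fast++
(s=3,f=5) a[fast]=8≠a[slow]=5 write a[4]=8 → slow++,fast++
(s=4,f=6) a[fast]=9≠a[slow]=8 write a[5]=9 → slow++,fast++
(s=5,f=7) a[fast]=12≠a[slow]=9 write a[6]=12 → slow++,fast++
(s=6,f=8) a[fast]=14≠a[slow]=12 write a[7]=14 → slow++,fast++

length 7; prefix = [2, 4, 5, 8, 9, 12, 14]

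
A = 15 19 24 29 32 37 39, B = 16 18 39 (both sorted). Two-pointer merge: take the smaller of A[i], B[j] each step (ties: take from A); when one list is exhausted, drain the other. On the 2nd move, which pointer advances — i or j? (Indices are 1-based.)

[i=1,j=1] A[i]=15<=B[j]=16 take 15 → i++
[i=2,j=1] A[i]=19>B[j]=16 take 16 → j++

j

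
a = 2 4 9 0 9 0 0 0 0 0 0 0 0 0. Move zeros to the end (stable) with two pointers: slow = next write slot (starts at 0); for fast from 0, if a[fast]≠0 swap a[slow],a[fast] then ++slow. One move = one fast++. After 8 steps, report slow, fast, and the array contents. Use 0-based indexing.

slow=4, fast=8, a=[2, 4, 9, 9, 0, 0, 0, 0, 0, 0, 0, 0, 0, 0]

(s=0,f=0) a[fast]=2≠0 swap→a[0]=2 → slow++,fast++
(s=1,f=1) a[fast]=4≠0 swap→a[1]=4 → slow++,fast++
(s=2,f=2) a[fast]=9≠0 swap→a[2]=9 → slow++,fast++
(s=3,f=3) a[fast]=0 → fast++
(s=3,f=4) a[fast]=9≠0 swap→a[3]=9 → slow++,fast++
(s=4,f=5) a[fast]=0 → fast++
(s=4,f=6) a[fast]=0 → fast++
(s=4,f=7) a[fast]=0 → fast++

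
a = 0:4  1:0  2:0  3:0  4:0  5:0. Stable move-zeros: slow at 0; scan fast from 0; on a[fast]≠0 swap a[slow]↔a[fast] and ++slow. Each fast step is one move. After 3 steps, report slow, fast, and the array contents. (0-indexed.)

slow=1, fast=3, a=[4, 0, 0, 0, 0, 0]

(s=0,f=0) a[fast]=4≠0 swap→a[0]=4 → slow++,fast++
(s=1,f=1) a[fast]=0 → fast++
(s=1,f=2) a[fast]=0 → fast++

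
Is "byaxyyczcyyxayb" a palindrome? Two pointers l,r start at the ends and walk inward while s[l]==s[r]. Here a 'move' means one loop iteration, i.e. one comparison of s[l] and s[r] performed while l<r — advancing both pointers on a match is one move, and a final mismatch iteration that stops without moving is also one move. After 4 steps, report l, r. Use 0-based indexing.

l=0 r=14: 'b'=='b', l++,r--
l=1 r=13: 'y'=='y', l++,r--
l=2 r=12: 'a'=='a', l++,r--
l=3 r=11: 'x'=='x', l++,r--

l=4, r=10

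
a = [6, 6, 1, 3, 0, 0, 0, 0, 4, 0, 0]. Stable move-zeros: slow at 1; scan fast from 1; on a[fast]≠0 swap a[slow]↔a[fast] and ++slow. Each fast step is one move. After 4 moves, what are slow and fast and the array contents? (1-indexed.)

slow=5, fast=5, a=[6, 6, 1, 3, 0, 0, 0, 0, 4, 0, 0]

slow=1 fast=1: a[fast]=6≠0 swap→a[1]=6, slow++,fast++
slow=2 fast=2: a[fast]=6≠0 swap→a[2]=6, slow++,fast++
slow=3 fast=3: a[fast]=1≠0 swap→a[3]=1, slow++,fast++
slow=4 fast=4: a[fast]=3≠0 swap→a[4]=3, slow++,fast++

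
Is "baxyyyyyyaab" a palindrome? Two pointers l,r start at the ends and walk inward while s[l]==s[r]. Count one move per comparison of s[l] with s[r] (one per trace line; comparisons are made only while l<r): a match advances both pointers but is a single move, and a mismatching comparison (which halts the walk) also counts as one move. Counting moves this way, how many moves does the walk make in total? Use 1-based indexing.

l=1 r=12: 'b'=='b', l++,r--
l=2 r=11: 'a'=='a', l++,r--
l=3 r=10: 'x'!='a', stop

3 moves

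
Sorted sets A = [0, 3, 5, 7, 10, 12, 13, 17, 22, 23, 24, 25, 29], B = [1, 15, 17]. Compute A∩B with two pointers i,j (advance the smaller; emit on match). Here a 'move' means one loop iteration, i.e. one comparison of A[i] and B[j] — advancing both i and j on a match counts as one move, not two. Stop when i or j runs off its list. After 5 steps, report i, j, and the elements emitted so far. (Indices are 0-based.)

[i=0,j=0] 0<1 → i++
[i=1,j=0] 3>1 → j++
[i=1,j=1] 3<15 → i++
[i=2,j=1] 5<15 → i++
[i=3,j=1] 7<15 → i++

i=4, j=1, emitted=[]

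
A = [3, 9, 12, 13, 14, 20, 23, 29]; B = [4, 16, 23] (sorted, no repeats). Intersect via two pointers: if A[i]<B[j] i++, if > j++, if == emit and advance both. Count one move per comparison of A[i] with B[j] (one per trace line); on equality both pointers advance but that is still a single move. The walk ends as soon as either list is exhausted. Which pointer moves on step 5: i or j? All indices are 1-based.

i

[i=1,j=1] 3<4 → i++
[i=2,j=1] 9>4 → j++
[i=2,j=2] 9<16 → i++
[i=3,j=2] 12<16 → i++
[i=4,j=2] 13<16 → i++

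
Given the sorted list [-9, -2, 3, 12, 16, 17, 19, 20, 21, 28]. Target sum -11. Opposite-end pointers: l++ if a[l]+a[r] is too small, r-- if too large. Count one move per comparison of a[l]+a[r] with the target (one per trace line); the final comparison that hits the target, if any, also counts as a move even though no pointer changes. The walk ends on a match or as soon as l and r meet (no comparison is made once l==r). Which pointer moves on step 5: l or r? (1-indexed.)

[1,10] -9+28=19 >-11 → r--
[1,9] -9+21=12 >-11 → r--
[1,8] -9+20=11 >-11 → r--
[1,7] -9+19=10 >-11 → r--
[1,6] -9+17=8 >-11 → r--

r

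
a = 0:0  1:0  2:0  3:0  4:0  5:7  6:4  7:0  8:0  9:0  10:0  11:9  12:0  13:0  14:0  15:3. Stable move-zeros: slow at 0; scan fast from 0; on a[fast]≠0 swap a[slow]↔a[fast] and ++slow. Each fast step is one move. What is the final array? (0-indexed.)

[7, 4, 9, 3, 0, 0, 0, 0, 0, 0, 0, 0, 0, 0, 0, 0]

slow=0 fast=0: a[fast]=0, fast++
slow=0 fast=1: a[fast]=0, fast++
slow=0 fast=2: a[fast]=0, fast++
slow=0 fast=3: a[fast]=0, fast++
slow=0 fast=4: a[fast]=0, fast++
slow=0 fast=5: a[fast]=7≠0 swap→a[0]=7, slow++,fast++
slow=1 fast=6: a[fast]=4≠0 swap→a[1]=4, slow++,fast++
slow=2 fast=7: a[fast]=0, fast++
slow=2 fast=8: a[fast]=0, fast++
slow=2 fast=9: a[fast]=0, fast++
slow=2 fast=10: a[fast]=0, fast++
slow=2 fast=11: a[fast]=9≠0 swap→a[2]=9, slow++,fast++
slow=3 fast=12: a[fast]=0, fast++
slow=3 fast=13: a[fast]=0, fast++
slow=3 fast=14: a[fast]=0, fast++
slow=3 fast=15: a[fast]=3≠0 swap→a[3]=3, slow++,fast++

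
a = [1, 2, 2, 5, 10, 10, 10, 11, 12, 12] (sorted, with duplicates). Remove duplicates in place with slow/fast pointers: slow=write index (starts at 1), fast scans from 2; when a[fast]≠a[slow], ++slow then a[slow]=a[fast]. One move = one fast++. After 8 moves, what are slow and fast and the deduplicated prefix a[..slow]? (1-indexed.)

slow=1 fast=2: a[fast]=2≠a[slow]=1 write a[2]=2, slow++,fast++
slow=2 fast=3: a[fast]=2=a[slow] dup, fast++
slow=2 fast=4: a[fast]=5≠a[slow]=2 write a[3]=5, slow++,fast++
slow=3 fast=5: a[fast]=10≠a[slow]=5 write a[4]=10, slow++,fast++
slow=4 fast=6: a[fast]=10=a[slow] dup, fast++
slow=4 fast=7: a[fast]=10=a[slow] dup, fast++
slow=4 fast=8: a[fast]=11≠a[slow]=10 write a[5]=11, slow++,fast++
slow=5 fast=9: a[fast]=12≠a[slow]=11 write a[6]=12, slow++,fast++

slow=6, fast=10, prefix=[1, 2, 5, 10, 11, 12]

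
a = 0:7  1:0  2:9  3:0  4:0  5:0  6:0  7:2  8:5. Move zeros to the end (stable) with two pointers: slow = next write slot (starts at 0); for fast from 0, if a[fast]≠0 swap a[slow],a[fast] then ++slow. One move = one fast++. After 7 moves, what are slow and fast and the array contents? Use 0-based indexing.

slow=2, fast=7, a=[7, 9, 0, 0, 0, 0, 0, 2, 5]

slow=0 fast=0: a[fast]=7≠0 swap→a[0]=7, slow++,fast++
slow=1 fast=1: a[fast]=0, fast++
slow=1 fast=2: a[fast]=9≠0 swap→a[1]=9, slow++,fast++
slow=2 fast=3: a[fast]=0, fast++
slow=2 fast=4: a[fast]=0, fast++
slow=2 fast=5: a[fast]=0, fast++
slow=2 fast=6: a[fast]=0, fast++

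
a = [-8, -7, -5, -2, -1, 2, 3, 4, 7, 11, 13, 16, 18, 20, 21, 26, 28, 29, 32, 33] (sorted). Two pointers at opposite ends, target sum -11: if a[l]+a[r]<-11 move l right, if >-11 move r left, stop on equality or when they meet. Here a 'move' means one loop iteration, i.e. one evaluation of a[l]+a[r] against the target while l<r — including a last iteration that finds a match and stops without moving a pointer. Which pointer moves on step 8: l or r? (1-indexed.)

[1,20] -8+33=25 >-11 → r--
[1,19] -8+32=24 >-11 → r--
[1,18] -8+29=21 >-11 → r--
[1,17] -8+28=20 >-11 → r--
[1,16] -8+26=18 >-11 → r--
[1,15] -8+21=13 >-11 → r--
[1,14] -8+20=12 >-11 → r--
[1,13] -8+18=10 >-11 → r--

r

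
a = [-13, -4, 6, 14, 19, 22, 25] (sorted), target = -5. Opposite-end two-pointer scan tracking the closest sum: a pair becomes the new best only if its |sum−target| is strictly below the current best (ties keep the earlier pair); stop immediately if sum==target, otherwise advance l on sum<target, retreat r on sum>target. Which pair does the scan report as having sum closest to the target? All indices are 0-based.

pair (-13, 6) with sum -7 (|Δ|=2)

[0,6] -13+25=12 d=17 * → r--
[0,5] -13+22=9 d=14 * → r--
[0,4] -13+19=6 d=11 * → r--
[0,3] -13+14=1 d=6 * → r--
[0,2] -13+6=-7 d=2 * → l++
[1,2] -4+6=2 d=7 → r--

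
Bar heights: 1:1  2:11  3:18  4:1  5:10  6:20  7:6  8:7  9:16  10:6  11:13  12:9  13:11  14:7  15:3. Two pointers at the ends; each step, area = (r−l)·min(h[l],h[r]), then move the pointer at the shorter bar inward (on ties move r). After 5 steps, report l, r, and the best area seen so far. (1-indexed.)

[1,15] min(1,3)*14=14 best=14 * → l++
[2,15] min(11,3)*13=39 best=39 * → r--
[2,14] min(11,7)*12=84 best=84 * → r--
[2,13] min(11,11)*11=121 best=121 * → r--
[2,12] min(11,9)*10=90 best=121 → r--

l=2, r=11, best area=121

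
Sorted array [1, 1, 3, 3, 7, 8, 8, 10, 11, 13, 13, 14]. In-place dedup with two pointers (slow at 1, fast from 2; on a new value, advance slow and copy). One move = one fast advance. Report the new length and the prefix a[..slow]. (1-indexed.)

slow=1 fast=2: a[fast]=1=a[slow] dup, fast++
slow=1 fast=3: a[fast]=3≠a[slow]=1 write a[2]=3, slow++,fast++
slow=2 fast=4: a[fast]=3=a[slow] dup, fast++
slow=2 fast=5: a[fast]=7≠a[slow]=3 write a[3]=7, slow++,fast++
slow=3 fast=6: a[fast]=8≠a[slow]=7 write a[4]=8, slow++,fast++
slow=4 fast=7: a[fast]=8=a[slow] dup, fast++
slow=4 fast=8: a[fast]=10≠a[slow]=8 write a[5]=10, slow++,fast++
slow=5 fast=9: a[fast]=11≠a[slow]=10 write a[6]=11, slow++,fast++
slow=6 fast=10: a[fast]=13≠a[slow]=11 write a[7]=13, slow++,fast++
slow=7 fast=11: a[fast]=13=a[slow] dup, fast++
slow=7 fast=12: a[fast]=14≠a[slow]=13 write a[8]=14, slow++,fast++

length 8; prefix = [1, 3, 7, 8, 10, 11, 13, 14]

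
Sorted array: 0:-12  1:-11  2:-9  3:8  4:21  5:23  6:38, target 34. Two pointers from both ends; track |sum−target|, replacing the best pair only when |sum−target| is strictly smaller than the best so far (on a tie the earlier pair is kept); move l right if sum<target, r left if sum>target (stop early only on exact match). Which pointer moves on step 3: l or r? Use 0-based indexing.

l

[0,6] -12+38=26 d=8 * → l++
[1,6] -11+38=27 d=7 * → l++
[2,6] -9+38=29 d=5 * → l++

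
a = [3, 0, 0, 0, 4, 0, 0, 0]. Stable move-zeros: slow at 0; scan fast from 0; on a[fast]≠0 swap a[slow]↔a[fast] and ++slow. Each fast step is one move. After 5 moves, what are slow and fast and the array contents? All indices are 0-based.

slow=2, fast=5, a=[3, 4, 0, 0, 0, 0, 0, 0]

slow=0 fast=0: a[fast]=3≠0 swap→a[0]=3, slow++,fast++
slow=1 fast=1: a[fast]=0, fast++
slow=1 fast=2: a[fast]=0, fast++
slow=1 fast=3: a[fast]=0, fast++
slow=1 fast=4: a[fast]=4≠0 swap→a[1]=4, slow++,fast++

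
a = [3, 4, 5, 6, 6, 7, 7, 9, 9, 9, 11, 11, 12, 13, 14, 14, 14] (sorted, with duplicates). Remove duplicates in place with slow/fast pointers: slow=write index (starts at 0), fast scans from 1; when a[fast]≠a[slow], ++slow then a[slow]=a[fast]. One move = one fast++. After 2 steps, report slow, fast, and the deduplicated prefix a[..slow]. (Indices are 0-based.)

(s=0,f=1) a[fast]=4≠a[slow]=3 write a[1]=4 → slow++,fast++
(s=1,f=2) a[fast]=5≠a[slow]=4 write a[2]=5 → slow++,fast++

slow=2, fast=3, prefix=[3, 4, 5]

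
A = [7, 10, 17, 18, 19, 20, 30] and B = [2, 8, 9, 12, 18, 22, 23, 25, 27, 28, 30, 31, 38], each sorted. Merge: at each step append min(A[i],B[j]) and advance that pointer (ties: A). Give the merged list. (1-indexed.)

[i=1,j=1] A[i]=7>B[j]=2 take 2 → j++
[i=1,j=2] A[i]=7<=B[j]=8 take 7 → i++
[i=2,j=2] A[i]=10>B[j]=8 take 8 → j++
[i=2,j=3] A[i]=10>B[j]=9 take 9 → j++
[i=2,j=4] A[i]=10<=B[j]=12 take 10 → i++
[i=3,j=4] A[i]=17>B[j]=12 take 12 → j++
[i=3,j=5] A[i]=17<=B[j]=18 take 17 → i++
[i=4,j=5] A[i]=18<=B[j]=18 take 18 → i++
[i=5,j=5] A[i]=19>B[j]=18 take 18 → j++
[i=5,j=6] A[i]=19<=B[j]=22 take 19 → i++
[i=6,j=6] A[i]=20<=B[j]=22 take 20 → i++
[i=7,j=6] A[i]=30>B[j]=22 take 22 → j++
[i=7,j=7] A[i]=30>B[j]=23 take 23 → j++
[i=7,j=8] A[i]=30>B[j]=25 take 25 → j++
[i=7,j=9] A[i]=30>B[j]=27 take 27 → j++
[i=7,j=10] A[i]=30>B[j]=28 take 28 → j++
[i=7,j=11] A[i]=30<=B[j]=30 take 30 → i++
[i=8,j=11] A done, take B[j]=30 → j++
[i=8,j=12] A done, take B[j]=31 → j++
[i=8,j=13] A done, take B[j]=38 → j++

[2, 7, 8, 9, 10, 12, 17, 18, 18, 19, 20, 22, 23, 25, 27, 28, 30, 30, 31, 38]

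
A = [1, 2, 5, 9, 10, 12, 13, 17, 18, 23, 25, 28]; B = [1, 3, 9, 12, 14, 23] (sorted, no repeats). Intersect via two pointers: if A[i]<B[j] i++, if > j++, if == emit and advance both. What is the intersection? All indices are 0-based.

[i=0,j=0] 1==1 emit → i++,j++
[i=1,j=1] 2<3 → i++
[i=2,j=1] 5>3 → j++
[i=2,j=2] 5<9 → i++
[i=3,j=2] 9==9 emit → i++,j++
[i=4,j=3] 10<12 → i++
[i=5,j=3] 12==12 emit → i++,j++
[i=6,j=4] 13<14 → i++
[i=7,j=4] 17>14 → j++
[i=7,j=5] 17<23 → i++
[i=8,j=5] 18<23 → i++
[i=9,j=5] 23==23 emit → i++,j++

intersection = [1, 9, 12, 23]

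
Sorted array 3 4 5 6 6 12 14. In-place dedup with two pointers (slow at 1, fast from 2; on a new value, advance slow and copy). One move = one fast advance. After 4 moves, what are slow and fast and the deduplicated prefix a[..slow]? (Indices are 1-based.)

slow=4, fast=6, prefix=[3, 4, 5, 6]

slow=1 fast=2: a[fast]=4≠a[slow]=3 write a[2]=4, slow++,fast++
slow=2 fast=3: a[fast]=5≠a[slow]=4 write a[3]=5, slow++,fast++
slow=3 fast=4: a[fast]=6≠a[slow]=5 write a[4]=6, slow++,fast++
slow=4 fast=5: a[fast]=6=a[slow] dup, fast++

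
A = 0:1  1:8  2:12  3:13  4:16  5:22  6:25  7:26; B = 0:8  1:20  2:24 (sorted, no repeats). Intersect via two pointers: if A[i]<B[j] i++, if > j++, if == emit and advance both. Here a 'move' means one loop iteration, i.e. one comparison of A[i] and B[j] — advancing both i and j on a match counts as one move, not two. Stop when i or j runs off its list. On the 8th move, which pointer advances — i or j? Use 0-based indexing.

[i=0,j=0] 1<8 → i++
[i=1,j=0] 8==8 emit → i++,j++
[i=2,j=1] 12<20 → i++
[i=3,j=1] 13<20 → i++
[i=4,j=1] 16<20 → i++
[i=5,j=1] 22>20 → j++
[i=5,j=2] 22<24 → i++
[i=6,j=2] 25>24 → j++

j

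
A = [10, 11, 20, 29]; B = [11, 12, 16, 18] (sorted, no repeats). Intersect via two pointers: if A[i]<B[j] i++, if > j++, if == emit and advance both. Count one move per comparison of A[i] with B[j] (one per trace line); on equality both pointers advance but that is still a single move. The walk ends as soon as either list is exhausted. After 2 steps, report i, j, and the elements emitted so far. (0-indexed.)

i=2, j=1, emitted=[11]

[i=0,j=0] 10<11 → i++
[i=1,j=0] 11==11 emit → i++,j++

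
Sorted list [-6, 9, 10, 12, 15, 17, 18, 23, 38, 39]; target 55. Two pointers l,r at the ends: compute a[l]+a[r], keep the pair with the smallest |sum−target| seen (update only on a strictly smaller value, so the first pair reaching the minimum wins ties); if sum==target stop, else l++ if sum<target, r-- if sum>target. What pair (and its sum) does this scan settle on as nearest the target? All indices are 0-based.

l=0 r=9: -6+39=33 d=22 *, l++
l=1 r=9: 9+39=48 d=7 *, l++
l=2 r=9: 10+39=49 d=6 *, l++
l=3 r=9: 12+39=51 d=4 *, l++
l=4 r=9: 15+39=54 d=1 *, l++
l=5 r=9: 17+39=56 d=1, r--
l=5 r=8: 17+38=55 d=0 *, stop

pair (17, 38) with sum 55 (|Δ|=0)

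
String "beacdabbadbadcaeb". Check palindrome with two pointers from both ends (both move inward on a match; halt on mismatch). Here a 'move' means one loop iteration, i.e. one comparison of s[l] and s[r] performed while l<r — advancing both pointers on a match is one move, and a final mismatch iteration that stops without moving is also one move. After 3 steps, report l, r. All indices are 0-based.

l=3, r=13

l=0 r=16: 'b'=='b', l++,r--
l=1 r=15: 'e'=='e', l++,r--
l=2 r=14: 'a'=='a', l++,r--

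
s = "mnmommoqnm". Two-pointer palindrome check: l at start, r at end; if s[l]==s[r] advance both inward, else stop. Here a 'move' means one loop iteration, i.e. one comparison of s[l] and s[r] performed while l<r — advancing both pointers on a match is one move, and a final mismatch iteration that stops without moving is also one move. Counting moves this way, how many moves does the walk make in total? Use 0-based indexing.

l=0 r=9: 'm'=='m', l++,r--
l=1 r=8: 'n'=='n', l++,r--
l=2 r=7: 'm'!='q', stop

3 moves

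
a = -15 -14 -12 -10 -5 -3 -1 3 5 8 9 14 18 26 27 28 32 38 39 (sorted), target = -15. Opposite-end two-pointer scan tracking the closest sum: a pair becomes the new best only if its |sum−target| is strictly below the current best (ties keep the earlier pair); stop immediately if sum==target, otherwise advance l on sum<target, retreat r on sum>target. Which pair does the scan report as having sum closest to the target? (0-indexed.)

pair (-14, -1) with sum -15 (|Δ|=0)

l=0 r=18: -15+39=24 d=39 *, r--
l=0 r=17: -15+38=23 d=38 *, r--
l=0 r=16: -15+32=17 d=32 *, r--
l=0 r=15: -15+28=13 d=28 *, r--
l=0 r=14: -15+27=12 d=27 *, r--
l=0 r=13: -15+26=11 d=26 *, r--
l=0 r=12: -15+18=3 d=18 *, r--
l=0 r=11: -15+14=-1 d=14 *, r--
l=0 r=10: -15+9=-6 d=9 *, r--
l=0 r=9: -15+8=-7 d=8 *, r--
l=0 r=8: -15+5=-10 d=5 *, r--
l=0 r=7: -15+3=-12 d=3 *, r--
l=0 r=6: -15+-1=-16 d=1 *, l++
l=1 r=6: -14+-1=-15 d=0 *, stop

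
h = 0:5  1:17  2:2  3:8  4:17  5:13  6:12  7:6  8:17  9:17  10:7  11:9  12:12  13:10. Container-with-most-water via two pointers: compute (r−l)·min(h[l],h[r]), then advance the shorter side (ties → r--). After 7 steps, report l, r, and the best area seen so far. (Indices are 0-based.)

[0,13] min(5,10)*13=65 best=65 * → l++
[1,13] min(17,10)*12=120 best=120 * → r--
[1,12] min(17,12)*11=132 best=132 * → r--
[1,11] min(17,9)*10=90 best=132 → r--
[1,10] min(17,7)*9=63 best=132 → r--
[1,9] min(17,17)*8=136 best=136 * → r--
[1,8] min(17,17)*7=119 best=136 → r--

l=1, r=7, best area=136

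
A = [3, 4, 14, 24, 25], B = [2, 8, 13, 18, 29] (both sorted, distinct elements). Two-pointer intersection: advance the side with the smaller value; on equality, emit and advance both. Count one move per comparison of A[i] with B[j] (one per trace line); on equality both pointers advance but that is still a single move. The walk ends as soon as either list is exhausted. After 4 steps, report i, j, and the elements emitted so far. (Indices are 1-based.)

i=3, j=3, emitted=[]

i=1 j=1: 3>2, j++
i=1 j=2: 3<8, i++
i=2 j=2: 4<8, i++
i=3 j=2: 14>8, j++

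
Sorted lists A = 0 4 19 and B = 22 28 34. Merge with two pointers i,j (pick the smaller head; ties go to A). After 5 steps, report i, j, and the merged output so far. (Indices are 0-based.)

i=3, j=2, merged so far=[0, 4, 19, 22, 28]

[i=0,j=0] A[i]=0<=B[j]=22 take 0 → i++
[i=1,j=0] A[i]=4<=B[j]=22 take 4 → i++
[i=2,j=0] A[i]=19<=B[j]=22 take 19 → i++
[i=3,j=0] A done, take B[j]=22 → j++
[i=3,j=1] A done, take B[j]=28 → j++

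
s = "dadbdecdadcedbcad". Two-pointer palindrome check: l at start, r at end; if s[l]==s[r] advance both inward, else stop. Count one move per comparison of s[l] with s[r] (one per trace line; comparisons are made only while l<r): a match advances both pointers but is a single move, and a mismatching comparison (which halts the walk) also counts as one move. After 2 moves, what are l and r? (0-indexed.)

l=2, r=14

l=0 r=16: 'd'=='d', l++,r--
l=1 r=15: 'a'=='a', l++,r--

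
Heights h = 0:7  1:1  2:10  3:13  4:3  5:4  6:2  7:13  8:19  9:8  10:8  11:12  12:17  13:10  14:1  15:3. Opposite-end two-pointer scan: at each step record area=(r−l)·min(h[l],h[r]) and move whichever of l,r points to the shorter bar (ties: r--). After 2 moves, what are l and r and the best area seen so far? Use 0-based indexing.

l=0, r=13, best area=45

[0,15] min(7,3)*15=45 best=45 * → r--
[0,14] min(7,1)*14=14 best=45 → r--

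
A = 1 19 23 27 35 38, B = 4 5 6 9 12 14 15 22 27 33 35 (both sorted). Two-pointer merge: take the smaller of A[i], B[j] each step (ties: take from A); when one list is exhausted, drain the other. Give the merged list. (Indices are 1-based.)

i=1 j=1: A[i]=1<=B[j]=4 take 1, i++
i=2 j=1: A[i]=19>B[j]=4 take 4, j++
i=2 j=2: A[i]=19>B[j]=5 take 5, j++
i=2 j=3: A[i]=19>B[j]=6 take 6, j++
i=2 j=4: A[i]=19>B[j]=9 take 9, j++
i=2 j=5: A[i]=19>B[j]=12 take 12, j++
i=2 j=6: A[i]=19>B[j]=14 take 14, j++
i=2 j=7: A[i]=19>B[j]=15 take 15, j++
i=2 j=8: A[i]=19<=B[j]=22 take 19, i++
i=3 j=8: A[i]=23>B[j]=22 take 22, j++
i=3 j=9: A[i]=23<=B[j]=27 take 23, i++
i=4 j=9: A[i]=27<=B[j]=27 take 27, i++
i=5 j=9: A[i]=35>B[j]=27 take 27, j++
i=5 j=10: A[i]=35>B[j]=33 take 33, j++
i=5 j=11: A[i]=35<=B[j]=35 take 35, i++
i=6 j=11: A[i]=38>B[j]=35 take 35, j++
i=6 j=12: B done, take A[i]=38, i++

[1, 4, 5, 6, 9, 12, 14, 15, 19, 22, 23, 27, 27, 33, 35, 35, 38]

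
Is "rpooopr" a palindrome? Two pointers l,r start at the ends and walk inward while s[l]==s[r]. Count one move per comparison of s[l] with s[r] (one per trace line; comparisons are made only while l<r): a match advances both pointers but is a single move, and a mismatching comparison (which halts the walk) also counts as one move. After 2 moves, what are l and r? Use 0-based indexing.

[0,6] 'r'=='r' → l++,r--
[1,5] 'p'=='p' → l++,r--

l=2, r=4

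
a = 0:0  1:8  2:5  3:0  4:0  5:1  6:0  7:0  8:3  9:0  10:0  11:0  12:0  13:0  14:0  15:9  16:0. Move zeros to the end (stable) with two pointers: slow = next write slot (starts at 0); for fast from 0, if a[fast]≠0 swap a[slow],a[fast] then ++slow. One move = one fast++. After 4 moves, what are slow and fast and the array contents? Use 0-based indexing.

(s=0,f=0) a[fast]=0 → fast++
(s=0,f=1) a[fast]=8≠0 swap→a[0]=8 → slow++,fast++
(s=1,f=2) a[fast]=5≠0 swap→a[1]=5 → slow++,fast++
(s=2,f=3) a[fast]=0 → fast++

slow=2, fast=4, a=[8, 5, 0, 0, 0, 1, 0, 0, 3, 0, 0, 0, 0, 0, 0, 9, 0]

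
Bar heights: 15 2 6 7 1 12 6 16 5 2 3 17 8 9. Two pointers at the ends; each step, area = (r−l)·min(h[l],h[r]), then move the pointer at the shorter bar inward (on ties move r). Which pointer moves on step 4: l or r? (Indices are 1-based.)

l=1 r=14: min(15,9)*13=117 best=117 *, r--
l=1 r=13: min(15,8)*12=96 best=117, r--
l=1 r=12: min(15,17)*11=165 best=165 *, l++
l=2 r=12: min(2,17)*10=20 best=165, l++

l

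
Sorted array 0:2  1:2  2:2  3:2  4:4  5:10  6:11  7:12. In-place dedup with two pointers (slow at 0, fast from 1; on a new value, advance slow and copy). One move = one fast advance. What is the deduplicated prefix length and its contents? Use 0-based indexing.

length 5; prefix = [2, 4, 10, 11, 12]

(s=0,f=1) a[fast]=2=a[slow] dup → fast++
(s=0,f=2) a[fast]=2=a[slow] dup → fast++
(s=0,f=3) a[fast]=2=a[slow] dup → fast++
(s=0,f=4) a[fast]=4≠a[slow]=2 write a[1]=4 → slow++,fast++
(s=1,f=5) a[fast]=10≠a[slow]=4 write a[2]=10 → slow++,fast++
(s=2,f=6) a[fast]=11≠a[slow]=10 write a[3]=11 → slow++,fast++
(s=3,f=7) a[fast]=12≠a[slow]=11 write a[4]=12 → slow++,fast++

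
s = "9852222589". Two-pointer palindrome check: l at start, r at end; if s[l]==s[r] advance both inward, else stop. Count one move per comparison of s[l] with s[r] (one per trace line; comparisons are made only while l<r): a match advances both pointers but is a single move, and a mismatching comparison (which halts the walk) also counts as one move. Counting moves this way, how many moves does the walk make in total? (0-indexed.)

5 moves

l=0 r=9: '9'=='9', l++,r--
l=1 r=8: '8'=='8', l++,r--
l=2 r=7: '5'=='5', l++,r--
l=3 r=6: '2'=='2', l++,r--
l=4 r=5: '2'=='2', l++,r--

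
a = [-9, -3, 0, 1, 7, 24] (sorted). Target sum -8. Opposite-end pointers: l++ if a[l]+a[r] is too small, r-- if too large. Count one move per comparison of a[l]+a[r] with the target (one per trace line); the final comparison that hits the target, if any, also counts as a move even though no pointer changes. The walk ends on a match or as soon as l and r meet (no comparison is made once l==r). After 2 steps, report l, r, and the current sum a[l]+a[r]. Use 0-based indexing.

l=0, r=3, sum=-8

[0,5] -9+24=15 >-8 → r--
[0,4] -9+7=-2 >-8 → r--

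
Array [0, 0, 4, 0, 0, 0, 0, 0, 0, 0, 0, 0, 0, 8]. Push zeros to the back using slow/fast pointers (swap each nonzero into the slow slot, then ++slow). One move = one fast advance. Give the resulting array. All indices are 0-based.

slow=0 fast=0: a[fast]=0, fast++
slow=0 fast=1: a[fast]=0, fast++
slow=0 fast=2: a[fast]=4≠0 swap→a[0]=4, slow++,fast++
slow=1 fast=3: a[fast]=0, fast++
slow=1 fast=4: a[fast]=0, fast++
slow=1 fast=5: a[fast]=0, fast++
slow=1 fast=6: a[fast]=0, fast++
slow=1 fast=7: a[fast]=0, fast++
slow=1 fast=8: a[fast]=0, fast++
slow=1 fast=9: a[fast]=0, fast++
slow=1 fast=10: a[fast]=0, fast++
slow=1 fast=11: a[fast]=0, fast++
slow=1 fast=12: a[fast]=0, fast++
slow=1 fast=13: a[fast]=8≠0 swap→a[1]=8, slow++,fast++

[4, 8, 0, 0, 0, 0, 0, 0, 0, 0, 0, 0, 0, 0]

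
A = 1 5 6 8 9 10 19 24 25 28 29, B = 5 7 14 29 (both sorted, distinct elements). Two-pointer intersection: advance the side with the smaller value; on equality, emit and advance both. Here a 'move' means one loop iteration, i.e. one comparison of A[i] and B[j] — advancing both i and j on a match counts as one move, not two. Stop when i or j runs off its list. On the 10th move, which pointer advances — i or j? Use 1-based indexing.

i

i=1 j=1: 1<5, i++
i=2 j=1: 5==5 emit, i++,j++
i=3 j=2: 6<7, i++
i=4 j=2: 8>7, j++
i=4 j=3: 8<14, i++
i=5 j=3: 9<14, i++
i=6 j=3: 10<14, i++
i=7 j=3: 19>14, j++
i=7 j=4: 19<29, i++
i=8 j=4: 24<29, i++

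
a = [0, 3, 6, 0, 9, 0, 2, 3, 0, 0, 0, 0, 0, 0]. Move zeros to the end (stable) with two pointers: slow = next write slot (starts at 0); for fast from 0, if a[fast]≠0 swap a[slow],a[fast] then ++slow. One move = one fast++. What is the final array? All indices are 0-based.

slow=0 fast=0: a[fast]=0, fast++
slow=0 fast=1: a[fast]=3≠0 swap→a[0]=3, slow++,fast++
slow=1 fast=2: a[fast]=6≠0 swap→a[1]=6, slow++,fast++
slow=2 fast=3: a[fast]=0, fast++
slow=2 fast=4: a[fast]=9≠0 swap→a[2]=9, slow++,fast++
slow=3 fast=5: a[fast]=0, fast++
slow=3 fast=6: a[fast]=2≠0 swap→a[3]=2, slow++,fast++
slow=4 fast=7: a[fast]=3≠0 swap→a[4]=3, slow++,fast++
slow=5 fast=8: a[fast]=0, fast++
slow=5 fast=9: a[fast]=0, fast++
slow=5 fast=10: a[fast]=0, fast++
slow=5 fast=11: a[fast]=0, fast++
slow=5 fast=12: a[fast]=0, fast++
slow=5 fast=13: a[fast]=0, fast++

[3, 6, 9, 2, 3, 0, 0, 0, 0, 0, 0, 0, 0, 0]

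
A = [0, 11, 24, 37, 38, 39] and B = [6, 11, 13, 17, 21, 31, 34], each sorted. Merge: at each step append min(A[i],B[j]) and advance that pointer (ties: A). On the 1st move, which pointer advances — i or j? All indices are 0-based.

i=0 j=0: A[i]=0<=B[j]=6 take 0, i++

i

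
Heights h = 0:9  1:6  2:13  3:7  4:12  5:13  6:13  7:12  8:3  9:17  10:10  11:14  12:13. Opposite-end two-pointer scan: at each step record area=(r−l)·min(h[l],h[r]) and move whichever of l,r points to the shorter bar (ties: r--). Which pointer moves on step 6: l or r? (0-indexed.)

l

[0,12] min(9,13)*12=108 best=108 * → l++
[1,12] min(6,13)*11=66 best=108 → l++
[2,12] min(13,13)*10=130 best=130 * → r--
[2,11] min(13,14)*9=117 best=130 → l++
[3,11] min(7,14)*8=56 best=130 → l++
[4,11] min(12,14)*7=84 best=130 → l++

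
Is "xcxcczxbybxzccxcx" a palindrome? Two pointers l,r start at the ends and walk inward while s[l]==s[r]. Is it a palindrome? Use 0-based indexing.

l=0 r=16: 'x'=='x', l++,r--
l=1 r=15: 'c'=='c', l++,r--
l=2 r=14: 'x'=='x', l++,r--
l=3 r=13: 'c'=='c', l++,r--
l=4 r=12: 'c'=='c', l++,r--
l=5 r=11: 'z'=='z', l++,r--
l=6 r=10: 'x'=='x', l++,r--
l=7 r=9: 'b'=='b', l++,r--

palindrome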